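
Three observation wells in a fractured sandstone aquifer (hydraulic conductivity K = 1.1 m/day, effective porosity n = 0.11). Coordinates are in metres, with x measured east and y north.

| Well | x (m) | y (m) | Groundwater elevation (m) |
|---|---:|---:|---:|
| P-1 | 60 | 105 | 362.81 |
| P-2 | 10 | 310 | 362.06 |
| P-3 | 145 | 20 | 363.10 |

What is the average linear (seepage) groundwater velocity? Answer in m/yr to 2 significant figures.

With h = a·x + b·y + c and P-1 as origin, the differences give:
  (-50)·a + 205·b = -0.75
  85·a + (-85)·b = +0.29
Eliminate b (×(-85) and ×205, subtract): -13175·a = 4.300 → a = ∂h/∂x = -0.0003264
Back-substitute: b = ∂h/∂y = -0.003738.
|∇h| = √(-0.0003264² + -0.003738²) = 0.003752
Seepage velocity v = K·i/n = 1.1 × 0.003752 / 0.11 = 0.03752 m/day = 13.7 m/yr.

14 m/yr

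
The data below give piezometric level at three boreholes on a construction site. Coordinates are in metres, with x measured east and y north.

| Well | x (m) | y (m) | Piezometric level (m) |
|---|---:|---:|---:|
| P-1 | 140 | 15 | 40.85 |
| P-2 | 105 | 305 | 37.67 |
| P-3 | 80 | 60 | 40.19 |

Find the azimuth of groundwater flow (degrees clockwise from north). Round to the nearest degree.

344°

With h = a·x + b·y + c and P-1 as origin, the differences give:
  (-35)·a + 290·b = -3.18
  (-60)·a + 45·b = -0.66
Eliminate b (×45 and ×290, subtract): 15825·a = 48.300 → a = ∂h/∂x = +0.003052
Back-substitute: b = ∂h/∂y = -0.01060.
Flow direction (−∇h) has components (-0.003052 E, +0.01060 N).
Azimuth = atan2(E, N) = atan2(-0.003052, +0.01060) = 343.9° ≈ 344°.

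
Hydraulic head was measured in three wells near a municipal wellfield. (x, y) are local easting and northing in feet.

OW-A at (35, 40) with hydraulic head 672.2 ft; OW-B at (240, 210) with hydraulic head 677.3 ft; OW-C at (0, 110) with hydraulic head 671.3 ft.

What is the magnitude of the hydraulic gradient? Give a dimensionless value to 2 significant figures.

With h = a·x + b·y + c and OW-A as origin, the differences give:
  205·a + 170·b = +5.1
  (-35)·a + 70·b = -0.9
Eliminate b (×70 and ×170, subtract): 20300·a = 510.00 → a = ∂h/∂x = +0.02512
Back-substitute: b = ∂h/∂y = -0.0002956.
|∇h| = √(0.02512² + -0.0002956²) = 0.02512

0.025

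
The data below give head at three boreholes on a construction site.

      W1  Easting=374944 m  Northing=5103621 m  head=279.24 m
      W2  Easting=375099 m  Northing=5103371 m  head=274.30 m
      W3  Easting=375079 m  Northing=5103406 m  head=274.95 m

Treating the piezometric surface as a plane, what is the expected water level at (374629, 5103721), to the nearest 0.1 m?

287.4 m

Differences from W1: to W2 (Δx, Δy, Δh) = (155, -250, -4.94); to W3 = (135, -215, -4.29).
Determinant of the coordinate differences = 155·(-215) − 135·(-250) = 425.
∂h/∂x = [(-4.94)·(-215) − (-4.29)·(-250)] / 425 = -0.02447
∂h/∂y = [155·(-4.29) − 135·(-4.94)] / 425 = +0.004588
h(374629, 5103721) = 279.24 + (-0.02447)·(-315) + (+0.004588)·(100) = 279.24 +7.708 +0.459 = 287.407 m.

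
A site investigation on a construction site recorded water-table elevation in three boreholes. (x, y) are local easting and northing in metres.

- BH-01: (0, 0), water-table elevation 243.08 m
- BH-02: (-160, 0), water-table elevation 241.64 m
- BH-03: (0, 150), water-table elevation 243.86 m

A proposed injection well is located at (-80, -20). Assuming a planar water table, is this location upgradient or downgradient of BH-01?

downgradient

∂h/∂x = (241.64 − 243.08) / (-160 − 0) = +0.009000
∂h/∂y = (243.86 − 243.08) / (150 − 0) = +0.005200
Head at (-80, -20) = 243.08 + (+0.009000)·(-80) + (+0.005200)·(-20) = 242.26 m.
That is lower than the 243.08 m at BH-01, so the point is downgradient.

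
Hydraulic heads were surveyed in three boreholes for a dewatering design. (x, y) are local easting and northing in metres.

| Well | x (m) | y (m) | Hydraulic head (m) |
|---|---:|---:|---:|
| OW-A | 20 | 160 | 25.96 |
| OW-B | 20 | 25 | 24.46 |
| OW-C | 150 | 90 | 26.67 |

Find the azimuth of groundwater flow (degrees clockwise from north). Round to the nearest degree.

Differences from OW-A: to OW-B (Δx, Δy, Δh) = (0, -135, -1.50); to OW-C = (130, -70, +0.71).
Solve a·Δx + b·Δy = Δh: det = 0·(-70) − 130·(-135) = 17550.
∂h/∂x = [(-1.50)·(-70) − (+0.71)·(-135)] / 17550 = +0.01144
∂h/∂y = [0·(+0.71) − 130·(-1.50)] / 17550 = +0.01111
Flow direction (−∇h) has components (-0.01144 E, -0.01111 N).
Azimuth = atan2(E, N) = atan2(-0.01144, -0.01111) = 225.8° ≈ 226°.

226°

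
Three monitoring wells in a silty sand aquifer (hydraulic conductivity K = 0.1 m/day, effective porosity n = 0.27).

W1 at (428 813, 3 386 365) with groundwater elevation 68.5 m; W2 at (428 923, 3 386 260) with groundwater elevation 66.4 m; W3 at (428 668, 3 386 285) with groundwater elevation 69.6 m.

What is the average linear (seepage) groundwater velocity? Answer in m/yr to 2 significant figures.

With h = a·x + b·y + c and W1 as origin, the differences give:
  110·a + (-105)·b = -2.1
  (-145)·a + (-80)·b = +1.1
Eliminate b (×(-80) and ×(-105), subtract): -24025·a = 283.50 → a = ∂h/∂x = -0.01180
Back-substitute: b = ∂h/∂y = +0.007638.
|∇h| = √(-0.01180² + 0.007638²) = 0.01406
Seepage velocity v = K·i/n = 0.1 × 0.01406 / 0.27 = 0.005207 m/day = 1.902 m/yr.

1.9 m/yr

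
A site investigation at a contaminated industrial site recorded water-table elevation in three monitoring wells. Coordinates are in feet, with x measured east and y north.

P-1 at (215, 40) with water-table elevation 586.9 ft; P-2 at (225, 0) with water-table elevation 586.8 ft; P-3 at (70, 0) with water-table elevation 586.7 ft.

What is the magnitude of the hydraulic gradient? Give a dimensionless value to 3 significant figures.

Differences from P-1: to P-2 (Δx, Δy, Δh) = (10, -40, -0.1); to P-3 = (-145, -40, -0.2).
Determinant of the coordinate differences = 10·(-40) − (-145)·(-40) = -6200.
∂h/∂x = [(-0.1)·(-40) − (-0.2)·(-40)] / -6200 = +0.0006452
∂h/∂y = [10·(-0.2) − (-145)·(-0.1)] / -6200 = +0.002661
|∇h| = √(0.0006452² + 0.002661²) = 0.002738

0.00274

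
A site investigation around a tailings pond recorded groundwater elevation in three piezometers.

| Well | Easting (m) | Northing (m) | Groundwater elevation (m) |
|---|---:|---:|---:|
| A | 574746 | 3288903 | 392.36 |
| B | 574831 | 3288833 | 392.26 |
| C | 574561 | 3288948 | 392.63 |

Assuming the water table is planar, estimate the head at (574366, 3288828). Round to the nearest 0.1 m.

Taking A as reference: B−A = (85, -70, -0.10); C−A = (-185, 45, +0.27).
Determinant of the coordinate differences = 85·45 − (-185)·(-70) = -9125.
∂h/∂x = [(-0.10)·45 − (+0.27)·(-70)] / -9125 = -0.001578
∂h/∂y = [85·(+0.27) − (-185)·(-0.10)] / -9125 = -0.0004877
h(574366, 3288828) = 392.36 + (-0.001578)·(-380) + (-0.0004877)·(-75) = 392.36 +0.600 +0.037 = 392.996 m.

393.0 m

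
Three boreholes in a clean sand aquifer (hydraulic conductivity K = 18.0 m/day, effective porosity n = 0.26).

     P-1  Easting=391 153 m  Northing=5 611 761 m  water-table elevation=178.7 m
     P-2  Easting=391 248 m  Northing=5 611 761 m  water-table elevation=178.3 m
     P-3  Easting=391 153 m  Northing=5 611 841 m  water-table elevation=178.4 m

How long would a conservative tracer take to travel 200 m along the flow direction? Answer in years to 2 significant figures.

1.4 years

∂h/∂x = (178.3 − 178.7) / (391248 − 391153) = -0.004211
∂h/∂y = (178.4 − 178.7) / (5611841 − 5611761) = -0.003750
|∇h| = √(-0.004211² + -0.003750²) = 0.005639
Seepage velocity v = K·i/n = 18.0 × 0.005639 / 0.26 = 0.3904 m/day.
t = 200 / 0.3904 = 512.3 days = 1.4 years.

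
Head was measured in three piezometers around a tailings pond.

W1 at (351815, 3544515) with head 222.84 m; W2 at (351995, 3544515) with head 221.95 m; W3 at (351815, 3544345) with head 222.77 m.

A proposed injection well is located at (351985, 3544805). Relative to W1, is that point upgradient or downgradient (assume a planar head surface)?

∂h/∂x = (221.95 − 222.84) / (351995 − 351815) = -0.004944
∂h/∂y = (222.77 − 222.84) / (3544345 − 3544515) = +0.0004118
Head at (351985, 3544805) = 222.84 + (-0.004944)·(170) + (+0.0004118)·(290) = 222.12 m.
That is lower than the 222.84 m at W1, so the point is downgradient.

downgradient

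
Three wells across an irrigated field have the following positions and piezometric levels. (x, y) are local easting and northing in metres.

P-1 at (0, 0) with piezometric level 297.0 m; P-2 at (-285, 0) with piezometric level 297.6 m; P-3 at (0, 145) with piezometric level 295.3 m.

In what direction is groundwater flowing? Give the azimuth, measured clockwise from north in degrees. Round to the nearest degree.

∂h/∂x = (297.6 − 297.0) / (-285 − 0) = -0.002105
∂h/∂y = (295.3 − 297.0) / (145 − 0) = -0.01172
Flow direction (−∇h) has components (+0.002105 E, +0.01172 N).
Azimuth = atan2(E, N) = atan2(+0.002105, +0.01172) = 10.2° ≈ 010°.

010°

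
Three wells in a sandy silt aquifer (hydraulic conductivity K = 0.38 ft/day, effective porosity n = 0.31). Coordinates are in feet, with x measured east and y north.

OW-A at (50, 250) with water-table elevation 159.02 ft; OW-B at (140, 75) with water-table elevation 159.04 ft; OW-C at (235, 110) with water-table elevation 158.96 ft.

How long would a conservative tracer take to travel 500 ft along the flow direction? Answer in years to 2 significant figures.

1400 years

Taking OW-A as reference: OW-B−OW-A = (90, -175, +0.02); OW-C−OW-A = (185, -140, -0.06).
Solve a·Δx + b·Δy = Δh: det = 90·(-140) − 185·(-175) = 19775.
∂h/∂x = [(+0.02)·(-140) − (-0.06)·(-175)] / 19775 = -0.0006726
∂h/∂y = [90·(-0.06) − 185·(+0.02)] / 19775 = -0.0004602
|∇h| = √(-0.0006726² + -0.0004602²) = 0.000815
Seepage velocity v = K·i/n = 0.38 × 0.000815 / 0.31 = 0.000999 ft/day.
t = 500 / 0.000999 = 5.005e+05 days = 1.37e+03 years.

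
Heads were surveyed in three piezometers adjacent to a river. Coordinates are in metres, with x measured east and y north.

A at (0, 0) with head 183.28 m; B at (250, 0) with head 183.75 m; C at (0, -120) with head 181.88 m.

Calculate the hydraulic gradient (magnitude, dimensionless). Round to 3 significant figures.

∂h/∂x = (183.75 − 183.28) / (250 − 0) = +0.001880
∂h/∂y = (181.88 − 183.28) / (-120 − 0) = +0.01167
|∇h| = √(0.001880² + 0.01167²) = 0.01182

0.0118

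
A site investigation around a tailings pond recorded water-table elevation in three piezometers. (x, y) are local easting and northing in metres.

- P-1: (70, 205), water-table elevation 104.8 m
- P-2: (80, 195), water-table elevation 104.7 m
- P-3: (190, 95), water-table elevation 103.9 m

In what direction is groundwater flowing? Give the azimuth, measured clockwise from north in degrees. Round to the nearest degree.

214°

Differences from P-1: to P-2 (Δx, Δy, Δh) = (10, -10, -0.1); to P-3 = (120, -110, -0.9).
Solve a·Δx + b·Δy = Δh: det = 10·(-110) − 120·(-10) = 100.
∂h/∂x = [(-0.1)·(-110) − (-0.9)·(-10)] / 100 = +0.02000
∂h/∂y = [10·(-0.9) − 120·(-0.1)] / 100 = +0.03000
Flow direction (−∇h) has components (-0.02000 E, -0.03000 N).
Azimuth = atan2(E, N) = atan2(-0.02000, -0.03000) = 213.7° ≈ 214°.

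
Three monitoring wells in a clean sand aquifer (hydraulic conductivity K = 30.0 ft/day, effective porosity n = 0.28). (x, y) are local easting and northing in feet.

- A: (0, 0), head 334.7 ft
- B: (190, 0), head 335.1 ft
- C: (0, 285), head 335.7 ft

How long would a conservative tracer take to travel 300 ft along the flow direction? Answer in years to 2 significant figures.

1.9 years

∂h/∂x = (335.1 − 334.7) / (190 − 0) = +0.002105
∂h/∂y = (335.7 − 334.7) / (285 − 0) = +0.003509
|∇h| = √(0.002105² + 0.003509²) = 0.004092
Seepage velocity v = K·i/n = 30.0 × 0.004092 / 0.28 = 0.4384 ft/day.
t = 300 / 0.4384 = 684.3 days = 1.87 years.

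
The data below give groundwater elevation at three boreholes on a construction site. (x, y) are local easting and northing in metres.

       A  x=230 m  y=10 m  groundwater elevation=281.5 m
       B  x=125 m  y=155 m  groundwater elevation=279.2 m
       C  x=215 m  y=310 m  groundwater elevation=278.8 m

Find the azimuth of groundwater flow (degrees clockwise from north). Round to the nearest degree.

Differences from A: to B (Δx, Δy, Δh) = (-105, 145, -2.3); to C = (-15, 300, -2.7).
Determinant of the coordinate differences = (-105)·300 − (-15)·145 = -29325.
∂h/∂x = [(-2.3)·300 − (-2.7)·145] / -29325 = +0.01018
∂h/∂y = [(-105)·(-2.7) − (-15)·(-2.3)] / -29325 = -0.008491
Flow direction (−∇h) has components (-0.01018 E, +0.008491 N).
Azimuth = atan2(E, N) = atan2(-0.01018, +0.008491) = 309.8° ≈ 310°.

310°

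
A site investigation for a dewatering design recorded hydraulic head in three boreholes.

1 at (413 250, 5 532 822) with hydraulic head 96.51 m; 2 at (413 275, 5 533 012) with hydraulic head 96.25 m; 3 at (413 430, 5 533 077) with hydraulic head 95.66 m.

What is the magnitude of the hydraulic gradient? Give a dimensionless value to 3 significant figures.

0.00354

Differences from 1: to 2 (Δx, Δy, Δh) = (25, 190, -0.26); to 3 = (180, 255, -0.85).
Solve a·Δx + b·Δy = Δh: det = 25·255 − 180·190 = -27825.
∂h/∂x = [(-0.26)·255 − (-0.85)·190] / -27825 = -0.003421
∂h/∂y = [25·(-0.85) − 180·(-0.26)] / -27825 = -0.0009182
|∇h| = √(-0.003421² + -0.0009182²) = 0.003542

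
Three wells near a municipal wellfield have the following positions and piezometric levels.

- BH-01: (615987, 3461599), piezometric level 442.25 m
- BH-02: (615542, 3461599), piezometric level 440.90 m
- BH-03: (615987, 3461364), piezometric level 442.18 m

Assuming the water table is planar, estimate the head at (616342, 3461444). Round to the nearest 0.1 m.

443.3 m

∂h/∂x = (440.90 − 442.25) / (615542 − 615987) = +0.003034
∂h/∂y = (442.18 − 442.25) / (3461364 − 3461599) = +0.0002979
h(616342, 3461444) = 442.25 + (+0.003034)·(355) + (+0.0002979)·(-155) = 442.25 +1.077 -0.046 = 443.281 m.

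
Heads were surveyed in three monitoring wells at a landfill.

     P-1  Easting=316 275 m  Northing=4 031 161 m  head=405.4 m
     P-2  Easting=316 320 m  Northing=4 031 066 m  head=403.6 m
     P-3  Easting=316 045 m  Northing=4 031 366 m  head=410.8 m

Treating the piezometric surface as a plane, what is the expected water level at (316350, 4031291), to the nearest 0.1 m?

406.3 m

Three-point gradient (reference P-1): Δ to P-2 = (45, -95, -1.8), Δ to P-3 = (-230, 205, +5.4).
∂h/∂x = -0.01141, ∂h/∂y = +0.01354 (det = -12625).
h(316350, 4031291) = 405.4 + (-0.01141)·(75) + (+0.01354)·(130) = 405.4 -0.855 +1.761 = 406.305 m.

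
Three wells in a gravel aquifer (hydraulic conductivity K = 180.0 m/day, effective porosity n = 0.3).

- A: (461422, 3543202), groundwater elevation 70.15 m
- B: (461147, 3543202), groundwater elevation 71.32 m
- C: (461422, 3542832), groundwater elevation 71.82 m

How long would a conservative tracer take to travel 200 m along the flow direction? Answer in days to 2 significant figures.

∂h/∂x = (71.32 − 70.15) / (461147 − 461422) = -0.004255
∂h/∂y = (71.82 − 70.15) / (3542832 − 3543202) = -0.004514
|∇h| = √(-0.004255² + -0.004514²) = 0.006203
Seepage velocity v = K·i/n = 180.0 × 0.006203 / 0.3 = 3.722 m/day.
t = 200 / 3.722 = 53.73 days.

54 days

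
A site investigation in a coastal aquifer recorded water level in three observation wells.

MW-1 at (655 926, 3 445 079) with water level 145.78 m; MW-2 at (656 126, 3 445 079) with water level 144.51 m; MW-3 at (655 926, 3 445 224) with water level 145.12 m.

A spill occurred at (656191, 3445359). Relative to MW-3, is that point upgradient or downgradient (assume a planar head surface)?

∂h/∂x = (144.51 − 145.78) / (656126 − 655926) = -0.006350
∂h/∂y = (145.12 − 145.78) / (3445224 − 3445079) = -0.004552
Head at (656191, 3445359) = 145.78 + (-0.006350)·(265) + (-0.004552)·(280) = 142.82 m.
That is lower than the 145.12 m at MW-3, so the point is downgradient.

downgradient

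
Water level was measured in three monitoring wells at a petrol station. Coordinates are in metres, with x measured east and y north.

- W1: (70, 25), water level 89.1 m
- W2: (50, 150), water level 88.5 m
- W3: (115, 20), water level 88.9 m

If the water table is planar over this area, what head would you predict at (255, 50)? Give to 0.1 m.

Differences from W1: to W2 (Δx, Δy, Δh) = (-20, 125, -0.6); to W3 = (45, -5, -0.2).
Determinant of the coordinate differences = (-20)·(-5) − 45·125 = -5525.
∂h/∂x = [(-0.6)·(-5) − (-0.2)·125] / -5525 = -0.005068
∂h/∂y = [(-20)·(-0.2) − 45·(-0.6)] / -5525 = -0.005611
h(255, 50) = 89.1 + (-0.005068)·(185) + (-0.005611)·(25) = 89.1 -0.938 -0.140 = 88.022 m.

88.0 m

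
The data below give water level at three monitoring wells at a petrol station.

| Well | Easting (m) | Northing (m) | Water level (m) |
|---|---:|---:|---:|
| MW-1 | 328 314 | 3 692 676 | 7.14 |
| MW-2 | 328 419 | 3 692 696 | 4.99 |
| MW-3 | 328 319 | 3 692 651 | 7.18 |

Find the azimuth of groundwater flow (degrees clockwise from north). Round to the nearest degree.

074°

With h = a·x + b·y + c and MW-1 as origin, the differences give:
  105·a + 20·b = -2.15
  5·a + (-25)·b = +0.04
Eliminate b (×(-25) and ×20, subtract): -2725·a = 52.950 → a = ∂h/∂x = -0.01943
Back-substitute: b = ∂h/∂y = -0.005486.
Flow direction (−∇h) has components (+0.01943 E, +0.005486 N).
Azimuth = atan2(E, N) = atan2(+0.01943, +0.005486) = 74.2° ≈ 074°.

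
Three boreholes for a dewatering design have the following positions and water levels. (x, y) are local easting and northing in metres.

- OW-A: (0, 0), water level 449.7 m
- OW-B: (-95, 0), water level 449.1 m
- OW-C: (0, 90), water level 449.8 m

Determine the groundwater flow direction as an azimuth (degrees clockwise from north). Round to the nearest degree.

260°

∂h/∂x = (449.1 − 449.7) / (-95 − 0) = +0.006316
∂h/∂y = (449.8 − 449.7) / (90 − 0) = +0.001111
Flow direction (−∇h) has components (-0.006316 E, -0.001111 N).
Azimuth = atan2(E, N) = atan2(-0.006316, -0.001111) = 260.0° ≈ 260°.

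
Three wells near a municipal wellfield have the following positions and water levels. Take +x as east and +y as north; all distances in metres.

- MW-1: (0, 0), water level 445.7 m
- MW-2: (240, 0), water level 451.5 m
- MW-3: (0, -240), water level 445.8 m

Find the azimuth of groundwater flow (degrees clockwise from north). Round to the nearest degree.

271°

∂h/∂x = (451.5 − 445.7) / (240 − 0) = +0.02417
∂h/∂y = (445.8 − 445.7) / (-240 − 0) = -0.0004167
Flow direction (−∇h) has components (-0.02417 E, +0.0004167 N).
Azimuth = atan2(E, N) = atan2(-0.02417, +0.0004167) = 271.0° ≈ 271°.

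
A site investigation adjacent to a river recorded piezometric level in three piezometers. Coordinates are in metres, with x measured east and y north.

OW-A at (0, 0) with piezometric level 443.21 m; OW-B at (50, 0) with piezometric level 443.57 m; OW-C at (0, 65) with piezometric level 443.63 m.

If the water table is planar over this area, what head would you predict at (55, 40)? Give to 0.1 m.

∂h/∂x = (443.57 − 443.21) / (50 − 0) = +0.007200
∂h/∂y = (443.63 − 443.21) / (65 − 0) = +0.006462
h(55, 40) = 443.21 + (+0.007200)·(55) + (+0.006462)·(40) = 443.21 +0.396 +0.258 = 443.864 m.

443.9 m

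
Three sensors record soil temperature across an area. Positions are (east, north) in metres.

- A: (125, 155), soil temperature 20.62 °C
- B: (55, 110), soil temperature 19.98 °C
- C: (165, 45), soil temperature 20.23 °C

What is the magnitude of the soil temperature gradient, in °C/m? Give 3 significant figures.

0.00787 °C/m

Differences from A: to B (Δx, Δy, Δh) = (-70, -45, -0.64); to C = (40, -110, -0.39).
Determinant of the coordinate differences = (-70)·(-110) − 40·(-45) = 9500.
∂T/∂x = [(-0.64)·(-110) − (-0.39)·(-45)] / 9500 = +0.005563
∂T/∂y = [(-70)·(-0.39) − 40·(-0.64)] / 9500 = +0.005568
|∇f| = √(0.005563² + 0.005568²) = 0.007871 °C/m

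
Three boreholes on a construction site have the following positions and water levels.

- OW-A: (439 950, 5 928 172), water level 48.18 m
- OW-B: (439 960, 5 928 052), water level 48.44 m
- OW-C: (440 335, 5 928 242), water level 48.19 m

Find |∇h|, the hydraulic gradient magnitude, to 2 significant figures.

With h = a·x + b·y + c and OW-A as origin, the differences give:
  10·a + (-120)·b = +0.26
  385·a + 70·b = +0.01
Eliminate b (×70 and ×(-120), subtract): 46900·a = 19.400 → a = ∂h/∂x = +0.0004136
Back-substitute: b = ∂h/∂y = -0.002132.
|∇h| = √(0.0004136² + -0.002132²) = 0.002172

0.0022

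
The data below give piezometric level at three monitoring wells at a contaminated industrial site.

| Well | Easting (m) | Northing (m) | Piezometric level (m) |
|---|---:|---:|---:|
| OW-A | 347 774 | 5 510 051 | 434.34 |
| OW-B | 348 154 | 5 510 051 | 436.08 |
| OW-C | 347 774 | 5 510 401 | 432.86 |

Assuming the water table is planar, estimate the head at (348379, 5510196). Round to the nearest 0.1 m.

436.5 m

∂h/∂x = (436.08 − 434.34) / (348154 − 347774) = +0.004579
∂h/∂y = (432.86 − 434.34) / (5510401 − 5510051) = -0.004229
h(348379, 5510196) = 434.34 + (+0.004579)·(605) + (-0.004229)·(145) = 434.34 +2.770 -0.613 = 436.497 m.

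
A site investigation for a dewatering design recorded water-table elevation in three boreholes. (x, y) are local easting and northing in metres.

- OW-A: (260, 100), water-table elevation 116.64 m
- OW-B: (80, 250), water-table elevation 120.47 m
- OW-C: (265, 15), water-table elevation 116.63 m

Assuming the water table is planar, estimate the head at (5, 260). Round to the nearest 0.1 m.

Taking OW-A as reference: OW-B−OW-A = (-180, 150, +3.83); OW-C−OW-A = (5, -85, -0.01).
Determinant of the coordinate differences = (-180)·(-85) − 5·150 = 14550.
∂h/∂x = [(+3.83)·(-85) − (-0.01)·150] / 14550 = -0.02227
∂h/∂y = [(-180)·(-0.01) − 5·(+3.83)] / 14550 = -0.001192
h(5, 260) = 116.64 + (-0.02227)·(-255) + (-0.001192)·(160) = 116.64 +5.679 -0.191 = 122.128 m.

122.1 m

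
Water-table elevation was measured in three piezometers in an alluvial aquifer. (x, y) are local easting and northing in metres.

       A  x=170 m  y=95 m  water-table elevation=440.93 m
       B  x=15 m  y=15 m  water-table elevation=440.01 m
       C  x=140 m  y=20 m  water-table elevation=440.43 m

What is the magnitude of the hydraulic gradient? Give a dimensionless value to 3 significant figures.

Taking A as reference: B−A = (-155, -80, -0.92); C−A = (-30, -75, -0.50).
Solve a·Δx + b·Δy = Δh: det = (-155)·(-75) − (-30)·(-80) = 9225.
∂h/∂x = [(-0.92)·(-75) − (-0.50)·(-80)] / 9225 = +0.003144
∂h/∂y = [(-155)·(-0.50) − (-30)·(-0.92)] / 9225 = +0.005409
|∇h| = √(0.003144² + 0.005409²) = 0.006256

0.00626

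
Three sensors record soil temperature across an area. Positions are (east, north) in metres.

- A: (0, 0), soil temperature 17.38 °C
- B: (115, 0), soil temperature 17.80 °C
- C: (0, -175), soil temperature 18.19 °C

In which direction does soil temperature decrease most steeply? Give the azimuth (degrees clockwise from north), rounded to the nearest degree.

∂T/∂x = (17.80 − 17.38) / (115 − 0) = +0.003652
∂T/∂y = (18.19 − 17.38) / (-175 − 0) = -0.004629
Steepest decrease is along −∇f: components (-0.003652 E, +0.004629 N).
Azimuth = atan2(-0.003652, +0.004629) = 321.7° ≈ 322°.

322°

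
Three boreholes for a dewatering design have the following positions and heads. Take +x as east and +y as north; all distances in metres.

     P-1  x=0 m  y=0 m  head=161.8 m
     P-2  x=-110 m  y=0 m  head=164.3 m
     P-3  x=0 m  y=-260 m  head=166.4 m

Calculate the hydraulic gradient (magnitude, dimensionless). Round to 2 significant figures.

∂h/∂x = (164.3 − 161.8) / (-110 − 0) = -0.02273
∂h/∂y = (166.4 − 161.8) / (-260 − 0) = -0.01769
|∇h| = √(-0.02273² + -0.01769²) = 0.0288

0.029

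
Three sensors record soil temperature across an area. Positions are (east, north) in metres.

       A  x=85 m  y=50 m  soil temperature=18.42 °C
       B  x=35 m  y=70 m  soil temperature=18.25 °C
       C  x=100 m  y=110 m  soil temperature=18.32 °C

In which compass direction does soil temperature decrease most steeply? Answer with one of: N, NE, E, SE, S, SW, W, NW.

With T = a·x + b·y + c and A as origin, the differences give:
  (-50)·a + 20·b = -0.17
  15·a + 60·b = -0.10
Eliminate b (×60 and ×20, subtract): -3300·a = -8.200 → a = ∂T/∂x = +0.002485
Back-substitute: b = ∂T/∂y = -0.002288.
Steepest decrease is along −∇f = (-0.002485 E, +0.002288 N) → northwest.

NW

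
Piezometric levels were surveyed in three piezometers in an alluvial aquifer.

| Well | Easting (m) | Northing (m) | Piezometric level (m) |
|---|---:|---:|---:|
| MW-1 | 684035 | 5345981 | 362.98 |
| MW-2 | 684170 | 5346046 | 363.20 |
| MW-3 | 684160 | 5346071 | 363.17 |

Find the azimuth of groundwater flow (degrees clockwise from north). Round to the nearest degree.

284°

Taking MW-1 as reference: MW-2−MW-1 = (135, 65, +0.22); MW-3−MW-1 = (125, 90, +0.19).
Determinant of the coordinate differences = 135·90 − 125·65 = 4025.
∂h/∂x = [(+0.22)·90 − (+0.19)·65] / 4025 = +0.001851
∂h/∂y = [135·(+0.19) − 125·(+0.22)] / 4025 = -0.0004596
Flow direction (−∇h) has components (-0.001851 E, +0.0004596 N).
Azimuth = atan2(E, N) = atan2(-0.001851, +0.0004596) = 283.9° ≈ 284°.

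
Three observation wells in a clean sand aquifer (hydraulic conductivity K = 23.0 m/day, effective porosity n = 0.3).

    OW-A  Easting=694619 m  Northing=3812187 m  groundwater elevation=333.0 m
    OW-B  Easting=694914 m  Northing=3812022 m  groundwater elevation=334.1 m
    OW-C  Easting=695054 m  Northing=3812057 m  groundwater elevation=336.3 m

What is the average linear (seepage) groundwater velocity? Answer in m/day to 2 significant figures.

Three-point gradient (reference OW-A): Δ to OW-B = (295, -165, +1.1), Δ to OW-C = (435, -130, +3.3).
∂h/∂x = +0.01201, ∂h/∂y = +0.01481 (det = 33425).
|∇h| = √(0.01201² + 0.01481²) = 0.01907
Seepage velocity v = K·i/n = 23.0 × 0.01907 / 0.3 = 1.462 m/day.

1.5 m/day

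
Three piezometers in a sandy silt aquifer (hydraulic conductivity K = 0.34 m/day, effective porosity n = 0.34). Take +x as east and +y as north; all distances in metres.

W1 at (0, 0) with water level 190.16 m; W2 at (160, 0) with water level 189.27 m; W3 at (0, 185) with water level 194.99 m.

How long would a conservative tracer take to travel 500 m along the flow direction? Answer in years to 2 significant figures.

∂h/∂x = (189.27 − 190.16) / (160 − 0) = -0.005562
∂h/∂y = (194.99 − 190.16) / (185 − 0) = +0.02611
|∇h| = √(-0.005562² + 0.02611²) = 0.0267
Seepage velocity v = K·i/n = 0.34 × 0.0267 / 0.34 = 0.0267 m/day.
t = 500 / 0.0267 = 1.873e+04 days = 51.3 years.

51 years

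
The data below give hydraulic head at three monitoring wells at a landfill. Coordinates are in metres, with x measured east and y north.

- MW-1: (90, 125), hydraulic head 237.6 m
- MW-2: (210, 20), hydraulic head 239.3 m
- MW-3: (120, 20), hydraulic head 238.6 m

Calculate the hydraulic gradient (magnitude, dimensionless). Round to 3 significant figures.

Differences from MW-1: to MW-2 (Δx, Δy, Δh) = (120, -105, +1.7); to MW-3 = (30, -105, +1.0).
Solve a·Δx + b·Δy = Δh: det = 120·(-105) − 30·(-105) = -9450.
∂h/∂x = [(+1.7)·(-105) − (+1.0)·(-105)] / -9450 = +0.007778
∂h/∂y = [120·(+1.0) − 30·(+1.7)] / -9450 = -0.007302
|∇h| = √(0.007778² + -0.007302²) = 0.01067

0.0107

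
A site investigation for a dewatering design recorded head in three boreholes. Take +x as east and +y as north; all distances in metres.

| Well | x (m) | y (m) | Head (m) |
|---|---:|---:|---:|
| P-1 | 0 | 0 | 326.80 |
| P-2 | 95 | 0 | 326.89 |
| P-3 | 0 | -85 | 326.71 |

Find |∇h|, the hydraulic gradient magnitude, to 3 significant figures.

∂h/∂x = (326.89 − 326.80) / (95 − 0) = +0.0009474
∂h/∂y = (326.71 − 326.80) / (-85 − 0) = +0.001059
|∇h| = √(0.0009474² + 0.001059²) = 0.001421

0.00142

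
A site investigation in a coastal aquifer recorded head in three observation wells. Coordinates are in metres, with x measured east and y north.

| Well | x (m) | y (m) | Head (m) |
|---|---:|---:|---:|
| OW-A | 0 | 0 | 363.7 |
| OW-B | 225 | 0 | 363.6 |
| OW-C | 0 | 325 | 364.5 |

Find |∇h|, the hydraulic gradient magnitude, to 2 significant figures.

0.0025

∂h/∂x = (363.6 − 363.7) / (225 − 0) = -0.0004444
∂h/∂y = (364.5 − 363.7) / (325 − 0) = +0.002462
|∇h| = √(-0.0004444² + 0.002462²) = 0.002502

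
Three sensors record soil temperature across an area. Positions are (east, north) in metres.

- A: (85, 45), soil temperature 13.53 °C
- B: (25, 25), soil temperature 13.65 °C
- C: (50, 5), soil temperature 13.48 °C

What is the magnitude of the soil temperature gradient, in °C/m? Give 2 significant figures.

0.0054 °C/m

Taking A as reference: B−A = (-60, -20, +0.12); C−A = (-35, -40, -0.05).
Solve a·Δx + b·Δy = ΔT: det = (-60)·(-40) − (-35)·(-20) = 1700.
∂T/∂x = [(+0.12)·(-40) − (-0.05)·(-20)] / 1700 = -0.003412
∂T/∂y = [(-60)·(-0.05) − (-35)·(+0.12)] / 1700 = +0.004235
|∇f| = √(-0.003412² + 0.004235²) = 0.005438 °C/m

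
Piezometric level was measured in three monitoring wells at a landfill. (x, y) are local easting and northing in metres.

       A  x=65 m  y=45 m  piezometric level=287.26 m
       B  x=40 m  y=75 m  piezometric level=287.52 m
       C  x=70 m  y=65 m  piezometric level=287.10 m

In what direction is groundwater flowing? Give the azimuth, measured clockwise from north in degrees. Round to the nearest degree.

With h = a·x + b·y + c and A as origin, the differences give:
  (-25)·a + 30·b = +0.26
  5·a + 20·b = -0.16
Eliminate b (×20 and ×30, subtract): -650·a = 10.000 → a = ∂h/∂x = -0.01538
Back-substitute: b = ∂h/∂y = -0.004154.
Flow direction (−∇h) has components (+0.01538 E, +0.004154 N).
Azimuth = atan2(E, N) = atan2(+0.01538, +0.004154) = 74.9° ≈ 075°.

075°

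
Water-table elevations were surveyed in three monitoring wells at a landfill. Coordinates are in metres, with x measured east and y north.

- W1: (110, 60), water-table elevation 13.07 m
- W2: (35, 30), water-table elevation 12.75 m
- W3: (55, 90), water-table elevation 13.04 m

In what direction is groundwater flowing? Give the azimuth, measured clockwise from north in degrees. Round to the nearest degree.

214°

Taking W1 as reference: W2−W1 = (-75, -30, -0.32); W3−W1 = (-55, 30, -0.03).
Determinant of the coordinate differences = (-75)·30 − (-55)·(-30) = -3900.
∂h/∂x = [(-0.32)·30 − (-0.03)·(-30)] / -3900 = +0.002692
∂h/∂y = [(-75)·(-0.03) − (-55)·(-0.32)] / -3900 = +0.003936
Flow direction (−∇h) has components (-0.002692 E, -0.003936 N).
Azimuth = atan2(E, N) = atan2(-0.002692, -0.003936) = 214.4° ≈ 214°.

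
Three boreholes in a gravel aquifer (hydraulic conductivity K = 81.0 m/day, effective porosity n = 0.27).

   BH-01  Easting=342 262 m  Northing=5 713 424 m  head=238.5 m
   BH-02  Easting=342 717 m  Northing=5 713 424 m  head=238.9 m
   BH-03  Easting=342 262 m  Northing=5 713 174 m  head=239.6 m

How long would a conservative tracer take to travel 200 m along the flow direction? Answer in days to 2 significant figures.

∂h/∂x = (238.9 − 238.5) / (342717 − 342262) = +0.0008791
∂h/∂y = (239.6 − 238.5) / (5713174 − 5713424) = -0.004400
|∇h| = √(0.0008791² + -0.004400²) = 0.004487
Seepage velocity v = K·i/n = 81.0 × 0.004487 / 0.27 = 1.346 m/day.
t = 200 / 1.346 = 148.6 days.

150 days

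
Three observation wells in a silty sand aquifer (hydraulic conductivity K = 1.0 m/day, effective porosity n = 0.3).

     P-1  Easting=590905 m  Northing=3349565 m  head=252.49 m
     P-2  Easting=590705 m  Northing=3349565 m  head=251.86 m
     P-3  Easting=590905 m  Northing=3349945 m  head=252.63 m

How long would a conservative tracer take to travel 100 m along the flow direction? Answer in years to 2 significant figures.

26 years

∂h/∂x = (251.86 − 252.49) / (590705 − 590905) = +0.003150
∂h/∂y = (252.63 − 252.49) / (3349945 − 3349565) = +0.0003684
|∇h| = √(0.003150² + 0.0003684²) = 0.003171
Seepage velocity v = K·i/n = 1.0 × 0.003171 / 0.3 = 0.01057 m/day.
t = 100 / 0.01057 = 9461 days = 25.9 years.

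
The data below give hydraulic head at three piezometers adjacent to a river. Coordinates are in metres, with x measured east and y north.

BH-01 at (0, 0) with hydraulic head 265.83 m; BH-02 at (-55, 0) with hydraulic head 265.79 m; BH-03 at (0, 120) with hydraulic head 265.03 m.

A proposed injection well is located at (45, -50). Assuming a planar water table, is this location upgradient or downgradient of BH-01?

∂h/∂x = (265.79 − 265.83) / (-55 − 0) = +0.0007273
∂h/∂y = (265.03 − 265.83) / (120 − 0) = -0.006667
Head at (45, -50) = 265.83 + (+0.0007273)·(45) + (-0.006667)·(-50) = 266.20 m.
That is higher than the 265.83 m at BH-01, so the point is upgradient.

upgradient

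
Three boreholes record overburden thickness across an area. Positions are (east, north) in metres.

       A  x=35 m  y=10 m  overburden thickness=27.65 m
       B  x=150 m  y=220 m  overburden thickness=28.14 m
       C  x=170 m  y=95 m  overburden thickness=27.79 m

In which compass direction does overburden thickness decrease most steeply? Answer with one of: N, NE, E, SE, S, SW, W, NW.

Taking A as reference: B−A = (115, 210, +0.49); C−A = (135, 85, +0.14).
Determinant of the coordinate differences = 115·85 − 135·210 = -18575.
∂d/∂x = [(+0.49)·85 − (+0.14)·210] / -18575 = -0.0006595
∂d/∂y = [115·(+0.14) − 135·(+0.49)] / -18575 = +0.002694
Steepest decrease is along −∇f = (+0.0006595 E, -0.002694 N) → south.

S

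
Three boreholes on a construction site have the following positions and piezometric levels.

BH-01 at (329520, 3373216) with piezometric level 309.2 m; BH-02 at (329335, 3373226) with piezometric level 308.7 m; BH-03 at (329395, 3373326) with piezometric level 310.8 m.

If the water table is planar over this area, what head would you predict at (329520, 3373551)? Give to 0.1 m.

315.5 m

Differences from BH-01: to BH-02 (Δx, Δy, Δh) = (-185, 10, -0.5); to BH-03 = (-125, 110, +1.6).
Determinant of the coordinate differences = (-185)·110 − (-125)·10 = -19100.
∂h/∂x = [(-0.5)·110 − (+1.6)·10] / -19100 = +0.003717
∂h/∂y = [(-185)·(+1.6) − (-125)·(-0.5)] / -19100 = +0.01877
h(329520, 3373551) = 309.2 + (+0.003717)·(0) + (+0.01877)·(335) = 309.2 +0.000 +6.288 = 315.488 m.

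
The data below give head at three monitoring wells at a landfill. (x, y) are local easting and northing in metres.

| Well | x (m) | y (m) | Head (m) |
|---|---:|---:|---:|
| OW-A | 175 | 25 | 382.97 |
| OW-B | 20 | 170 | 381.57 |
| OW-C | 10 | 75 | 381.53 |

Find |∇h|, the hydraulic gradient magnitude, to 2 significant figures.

0.0086

With h = a·x + b·y + c and OW-A as origin, the differences give:
  (-155)·a + 145·b = -1.40
  (-165)·a + 50·b = -1.44
Eliminate b (×50 and ×145, subtract): 16175·a = 138.800 → a = ∂h/∂x = +0.008581
Back-substitute: b = ∂h/∂y = -0.0004822.
|∇h| = √(0.008581² + -0.0004822²) = 0.008595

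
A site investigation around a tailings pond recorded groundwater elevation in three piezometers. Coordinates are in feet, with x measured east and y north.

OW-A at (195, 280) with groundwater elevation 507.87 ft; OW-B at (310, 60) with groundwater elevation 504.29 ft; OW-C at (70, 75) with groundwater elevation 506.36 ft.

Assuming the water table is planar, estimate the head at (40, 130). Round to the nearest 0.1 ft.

With h = a·x + b·y + c and OW-A as origin, the differences give:
  115·a + (-220)·b = -3.58
  (-125)·a + (-205)·b = -1.51
Eliminate b (×(-205) and ×(-220), subtract): -51075·a = 401.700 → a = ∂h/∂x = -0.007865
Back-substitute: b = ∂h/∂y = +0.01216.
h(40, 130) = 507.87 + (-0.007865)·(-155) + (+0.01216)·(-150) = 507.87 +1.219 -1.824 = 507.265 ft.

507.3 ft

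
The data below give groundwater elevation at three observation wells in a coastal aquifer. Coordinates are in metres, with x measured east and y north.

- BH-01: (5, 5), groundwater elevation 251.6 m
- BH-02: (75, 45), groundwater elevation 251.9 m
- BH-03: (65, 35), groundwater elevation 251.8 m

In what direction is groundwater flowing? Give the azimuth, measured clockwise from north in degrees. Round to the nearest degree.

166°

Three-point gradient (reference BH-01): Δ to BH-02 = (70, 40, +0.3), Δ to BH-03 = (60, 30, +0.2).
∂h/∂x = -0.003333, ∂h/∂y = +0.01333 (det = -300).
Flow direction (−∇h) has components (+0.003333 E, -0.01333 N).
Azimuth = atan2(E, N) = atan2(+0.003333, -0.01333) = 166.0° ≈ 166°.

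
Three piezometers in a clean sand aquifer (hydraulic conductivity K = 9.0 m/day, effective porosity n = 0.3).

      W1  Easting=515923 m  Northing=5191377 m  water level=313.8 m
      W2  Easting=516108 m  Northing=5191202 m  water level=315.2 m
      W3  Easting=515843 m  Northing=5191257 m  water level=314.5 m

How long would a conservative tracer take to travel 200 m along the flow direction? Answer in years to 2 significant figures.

Differences from W1: to W2 (Δx, Δy, Δh) = (185, -175, +1.4); to W3 = (-80, -120, +0.7).
Solve a·Δx + b·Δy = Δh: det = 185·(-120) − (-80)·(-175) = -36200.
∂h/∂x = [(+1.4)·(-120) − (+0.7)·(-175)] / -36200 = +0.001257
∂h/∂y = [185·(+0.7) − (-80)·(+1.4)] / -36200 = -0.006671
|∇h| = √(0.001257² + -0.006671²) = 0.006788
Seepage velocity v = K·i/n = 9.0 × 0.006788 / 0.3 = 0.2036 m/day.
t = 200 / 0.2036 = 982.3 days = 2.69 years.

2.7 years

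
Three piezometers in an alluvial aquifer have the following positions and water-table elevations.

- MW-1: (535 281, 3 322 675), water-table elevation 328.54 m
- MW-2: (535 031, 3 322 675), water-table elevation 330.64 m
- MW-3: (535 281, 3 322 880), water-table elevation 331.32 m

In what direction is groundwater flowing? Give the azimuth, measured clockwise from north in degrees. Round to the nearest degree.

148°

∂h/∂x = (330.64 − 328.54) / (535031 − 535281) = -0.008400
∂h/∂y = (331.32 − 328.54) / (3322880 − 3322675) = +0.01356
Flow direction (−∇h) has components (+0.008400 E, -0.01356 N).
Azimuth = atan2(E, N) = atan2(+0.008400, -0.01356) = 148.2° ≈ 148°.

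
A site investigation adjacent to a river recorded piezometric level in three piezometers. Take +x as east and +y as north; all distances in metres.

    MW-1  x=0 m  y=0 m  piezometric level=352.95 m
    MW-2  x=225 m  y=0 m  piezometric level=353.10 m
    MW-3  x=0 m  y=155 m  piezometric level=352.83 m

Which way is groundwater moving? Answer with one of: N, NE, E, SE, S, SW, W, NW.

NW

∂h/∂x = (353.10 − 352.95) / (225 − 0) = +0.0006667
∂h/∂y = (352.83 − 352.95) / (155 − 0) = -0.0007742
Flow = −∇h = (-0.0006667 east, +0.0007742 north), which points northwest.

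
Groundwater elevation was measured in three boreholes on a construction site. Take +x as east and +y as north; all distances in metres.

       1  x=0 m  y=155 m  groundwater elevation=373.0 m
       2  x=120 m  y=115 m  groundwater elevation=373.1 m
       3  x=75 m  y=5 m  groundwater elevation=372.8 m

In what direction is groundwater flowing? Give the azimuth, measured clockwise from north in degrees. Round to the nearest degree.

Differences from 1: to 2 (Δx, Δy, Δh) = (120, -40, +0.1); to 3 = (75, -150, -0.2).
Determinant of the coordinate differences = 120·(-150) − 75·(-40) = -15000.
∂h/∂x = [(+0.1)·(-150) − (-0.2)·(-40)] / -15000 = +0.001533
∂h/∂y = [120·(-0.2) − 75·(+0.1)] / -15000 = +0.002100
Flow direction (−∇h) has components (-0.001533 E, -0.002100 N).
Azimuth = atan2(E, N) = atan2(-0.001533, -0.002100) = 216.1° ≈ 216°.

216°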